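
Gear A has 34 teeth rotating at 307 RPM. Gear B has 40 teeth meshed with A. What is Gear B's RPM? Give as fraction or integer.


Gear ratio: teeth_A * RPM_A = teeth_B * RPM_B
34 * 307 = 40 * RPM_B
10438 = 40 * RPM_B
RPM_B = 10438 / 40
RPM_B = 5219/20

5219/20


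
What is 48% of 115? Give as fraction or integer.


Compute 48% of 115
Convert percentage: 48% = 48/100
Multiply: 115 * 48/100
= 5520/100
= 276/5

276/5


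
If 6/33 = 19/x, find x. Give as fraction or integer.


Setting up: 6/33 = 19/x
Cross multiply: 6 * x = 33 * 19
6x = 627
x = 627/6
x = 209/2

209/2


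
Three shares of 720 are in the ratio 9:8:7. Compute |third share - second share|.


Total parts = 9 + 8 + 7 = 24
Value per part = 720 / 24 = 30
Shares: 9*30=270, 8*30=240, 7*30=210
Third share = 210, second share = 240
Difference = |210 - 240| = 30

30


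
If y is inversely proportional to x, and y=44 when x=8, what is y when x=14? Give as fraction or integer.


Inverse proportion: y = k/x
Find k: k = 8 * 44 = 352
Compute y at x=14: y = 352/14
y = 176/7

176/7


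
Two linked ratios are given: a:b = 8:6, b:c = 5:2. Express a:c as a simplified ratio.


Given a:b = 8:6 and b:c = 5:2
Make b consistent. Multiply first ratio by 5: a:b = 40:30
Multiply second ratio by 6: b:c = 30:12
Now b = 30 in both, so a:b:c = 40:30:12
Therefore a:c = 40:12
Simplify by GCD: a:c = 10:3

10:3


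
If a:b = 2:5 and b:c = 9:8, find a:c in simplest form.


Given a:b = 2:5 and b:c = 9:8
Make b consistent. Multiply first ratio by 9: a:b = 18:45
Multiply second ratio by 5: b:c = 45:40
Now b = 45 in both, so a:b:c = 18:45:40
Therefore a:c = 18:40
Simplify by GCD: a:c = 9:20

9:20


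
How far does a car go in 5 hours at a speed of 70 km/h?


Using distance = speed * time
Speed = 70 km/h
Time = 5 hours
Distance = 70 * 5
= 350 km

350


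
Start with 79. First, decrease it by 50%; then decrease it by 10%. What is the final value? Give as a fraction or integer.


Start with 79.
Step 1: Decrease by 50%: 79 * 50/100 = 79/2
Step 2: Decrease by 10%: 79/2 * 90/100 = 711/20
Final result = 711/20

711/20


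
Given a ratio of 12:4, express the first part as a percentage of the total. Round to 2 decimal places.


Total parts = 12 + 4 = 16
First part fraction = 12/16
Percentage = (12/16) * 100
= 0.75 * 100
= 75.00%

75.00


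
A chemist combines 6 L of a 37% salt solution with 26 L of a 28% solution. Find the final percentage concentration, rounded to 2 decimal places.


Solute in mixture 1 = 37% of 6 L = 6*37/100 = 111/50 L
Solute in mixture 2 = 28% of 26 L = 26*28/100 = 182/25 L
Total solute = 111/50 + 182/25 = 19/2 L
Total volume = 6 + 26 = 32 L
Final concentration = 19/2/32 * 100 = 29.69%

29.69


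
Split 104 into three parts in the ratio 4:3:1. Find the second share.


Ratio = 4:3:1
Total parts = 4 + 3 + 1 = 8
Value per part = 104 / 8 = 13
First share = 4 * 13 = 52
Middle share = 3 * 13 = 39
Third share = 1 * 13 = 13

39


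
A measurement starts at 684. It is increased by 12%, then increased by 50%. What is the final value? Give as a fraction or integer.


Start: 684
Step 1: increase by 12% => multiply by 112/100
  684 * 112/100 = 19152/25
Step 2: increase by 50% => multiply by 150/100
  19152/25 * 150/100 = 28728/25
Final value = 28728/25

28728/25


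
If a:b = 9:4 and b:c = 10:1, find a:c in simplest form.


Given a:b = 9:4 and b:c = 10:1
Make b consistent. Multiply first ratio by 10: a:b = 90:40
Multiply second ratio by 4: b:c = 40:4
Now b = 40 in both, so a:b:c = 90:40:4
Therefore a:c = 90:4
Simplify by GCD: a:c = 45:2

45:2


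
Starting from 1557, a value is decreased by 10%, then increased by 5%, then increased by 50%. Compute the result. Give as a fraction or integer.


Start: 1557
Step 1: decrease by 10% => multiply by 90/100
  1557 * 90/100 = 14013/10
Step 2: increase by 5% => multiply by 105/100
  14013/10 * 105/100 = 294273/200
Step 3: increase by 50% => multiply by 150/100
  294273/200 * 150/100 = 882819/400
Final value = 882819/400

882819/400


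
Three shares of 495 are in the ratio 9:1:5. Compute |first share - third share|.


Total parts = 9 + 1 + 5 = 15
Value per part = 495 / 15 = 33
Shares: 9*33=297, 1*33=33, 5*33=165
First share = 297, third share = 165
Difference = |297 - 165| = 132

132


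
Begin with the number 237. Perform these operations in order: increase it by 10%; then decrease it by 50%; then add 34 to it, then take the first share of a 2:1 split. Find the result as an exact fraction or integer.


Start with 237.
Step 1: Increase by 10%: 237 * 110/100 = 2607/10
Step 2: Decrease by 50%: 2607/10 * 50/100 = 2607/20
Step 3: Add 34: 2607/20+34=3287/20; split 2:1 first = 3287/20*2/3 = 3287/30
Final result = 3287/30

3287/30


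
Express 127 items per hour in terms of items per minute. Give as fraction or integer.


Converting from per hour to per minute
Rate = 127 items per hour
Divide by 60: 127/60
= 127/60 items per minute

127/60


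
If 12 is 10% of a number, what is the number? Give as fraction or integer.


Given: 12 is 10% of the whole
Set up: 12 = 10/100 * whole
whole = 12 * 100 / 10
whole = 1200 / 10
whole = 120

120


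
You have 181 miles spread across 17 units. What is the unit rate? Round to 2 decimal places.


Total miles = 181
Number of units = 17
Unit rate = 181 / 17
= 10.65 miles per unit

10.65


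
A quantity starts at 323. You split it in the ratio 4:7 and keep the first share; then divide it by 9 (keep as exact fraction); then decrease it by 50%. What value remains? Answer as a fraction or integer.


Start with 323.
Step 1: Split 4:7, first share = 323 * 4/11 = 1292/11
Step 2: Divide by 9: 1292/11 / 9 = 1292/99
Step 3: Decrease by 50%: 1292/99 * 50/100 = 646/99
Final result = 646/99

646/99


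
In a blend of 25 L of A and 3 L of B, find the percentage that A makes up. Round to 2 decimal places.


Volume of A = 25 L
Volume of B = 3 L
Total volume = 25 + 3 = 28 L
Percentage of A = (25/28) * 100
= 89.29%

89.29


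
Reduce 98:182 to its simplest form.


Find GCD(98, 182)
GCD = 14
Divide both by 14: 98/14 = 7, 182/14 = 13
Simplified ratio = 7:13

7:13


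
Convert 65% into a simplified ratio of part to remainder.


Part = 65%, Remainder = 35%
Ratio = 65:35
GCD(65, 35) = 5
Simplify: 13:7 = 13:7

13:7


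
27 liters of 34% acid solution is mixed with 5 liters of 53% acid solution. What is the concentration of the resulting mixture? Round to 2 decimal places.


Solute in mixture 1 = 34% of 27 L = 27*34/100 = 459/50 L
Solute in mixture 2 = 53% of 5 L = 5*53/100 = 53/20 L
Total solute = 459/50 + 53/20 = 1183/100 L
Total volume = 27 + 5 = 32 L
Final concentration = 1183/100/32 * 100 = 36.97%

36.97


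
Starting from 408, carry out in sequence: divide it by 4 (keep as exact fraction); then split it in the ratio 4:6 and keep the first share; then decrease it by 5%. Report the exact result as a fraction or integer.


Start with 408.
Step 1: Divide by 4: 408 / 4 = 102
Step 2: Split 4:6, first share = 102 * 4/10 = 204/5
Step 3: Decrease by 5%: 204/5 * 95/100 = 969/25
Final result = 969/25

969/25


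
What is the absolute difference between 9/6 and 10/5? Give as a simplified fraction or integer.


Simplify: 9/6 = 3/2 and 10/5 = 2
Find common denominator: LCD = 2
Convert: 3/2 and 4/2
Difference = |3 - 4|/2 = 1/2
Simplified = 1/2

1/2


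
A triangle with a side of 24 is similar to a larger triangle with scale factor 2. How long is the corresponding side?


Similar triangles have proportional sides
Scale factor = 2
Smaller side = 24
Corresponding larger side = 24 * 2
= 48

48


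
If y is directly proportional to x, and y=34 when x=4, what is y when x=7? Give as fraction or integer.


Direct proportion: y = kx
Find k: k = 34/4 = 17/2
Compute y at x=7: y = 17/2 * 7
y = 119/2

119/2


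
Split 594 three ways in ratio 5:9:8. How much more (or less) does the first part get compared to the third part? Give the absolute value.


Total parts = 5 + 9 + 8 = 22
Value per part = 594 / 22 = 27
Shares: 5*27=135, 9*27=243, 8*27=216
First share = 135, third share = 216
Difference = |135 - 216| = 81

81


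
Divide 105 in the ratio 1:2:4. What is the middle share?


Ratio = 1:2:4
Total parts = 1 + 2 + 4 = 7
Value per part = 105 / 7 = 15
First share = 1 * 15 = 15
Middle share = 2 * 15 = 30
Third share = 4 * 15 = 60

30


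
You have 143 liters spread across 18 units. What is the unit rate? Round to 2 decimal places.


Total liters = 143
Number of units = 18
Unit rate = 143 / 18
= 7.94 liters per unit

7.94


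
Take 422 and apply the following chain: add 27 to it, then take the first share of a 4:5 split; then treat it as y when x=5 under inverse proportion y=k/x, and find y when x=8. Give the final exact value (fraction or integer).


Start with 422.
Step 1: Add 27: 422+27=449; split 4:5 first = 449*4/9 = 1796/9
Step 2: Inverse prop: k = (1796/9)*5; new y = k/8 = 1796/9*5/8 = 2245/18
Final result = 2245/18

2245/18


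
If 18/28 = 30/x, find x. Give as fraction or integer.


Setting up: 18/28 = 30/x
Cross multiply: 18 * x = 28 * 30
18x = 840
x = 840/18
x = 140/3

140/3


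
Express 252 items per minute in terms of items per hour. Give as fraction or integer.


Converting from per minute to per hour
Rate = 252 items per minute
Multiply by 60: 252 * 60
= 15120 items per hour

15120


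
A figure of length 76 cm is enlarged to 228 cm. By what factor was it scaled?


Original length = 76 cm
Scaled length = 228 cm
Scale factor = 228 / 76
= 3

3


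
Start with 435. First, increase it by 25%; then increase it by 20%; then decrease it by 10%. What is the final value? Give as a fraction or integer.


Start with 435.
Step 1: Increase by 25%: 435 * 125/100 = 2175/4
Step 2: Increase by 20%: 2175/4 * 120/100 = 1305/2
Step 3: Decrease by 10%: 1305/2 * 90/100 = 2349/4
Final result = 2349/4

2349/4


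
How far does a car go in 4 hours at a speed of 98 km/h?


Using distance = speed * time
Speed = 98 km/h
Time = 4 hours
Distance = 98 * 4
= 392 km

392


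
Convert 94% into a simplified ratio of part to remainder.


Part = 94%, Remainder = 6%
Ratio = 94:6
GCD(94, 6) = 2
Simplify: 47:3 = 47:3

47:3


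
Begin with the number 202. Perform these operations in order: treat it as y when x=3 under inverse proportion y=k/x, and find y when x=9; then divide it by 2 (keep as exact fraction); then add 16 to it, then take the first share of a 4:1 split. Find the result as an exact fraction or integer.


Start with 202.
Step 1: Inverse prop: k = (202)*3; new y = k/9 = 202*3/9 = 202/3
Step 2: Divide by 2: 202/3 / 2 = 101/3
Step 3: Add 16: 101/3+16=149/3; split 4:1 first = 149/3*4/5 = 596/15
Final result = 596/15

596/15


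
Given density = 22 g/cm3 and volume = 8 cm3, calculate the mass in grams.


Using mass = density * volume
Density = 22 g/cm3
Volume = 8 cm3
Mass = 22 * 8
= 176 g

176


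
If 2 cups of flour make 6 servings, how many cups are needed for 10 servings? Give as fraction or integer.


Original: 2 cups for 6 servings
Target servings = 10
Scaling factor = 10/6
New amount = 2 * 10/6
= 20/6
= 10/3 cups

10/3


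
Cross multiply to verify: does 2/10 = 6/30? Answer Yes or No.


Cross multiply to check 2/10 = 6/30
Left cross product: 2 * 30 = 60
Right cross product: 10 * 6 = 60
60 = 60
Equal, so proportions match => Yes

Yes


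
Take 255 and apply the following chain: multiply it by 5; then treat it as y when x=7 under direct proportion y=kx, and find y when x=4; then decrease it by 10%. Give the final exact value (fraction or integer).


Start with 255.
Step 1: Multiply by 5: 255 * 5 = 1275
Step 2: Direct prop: k = (1275)/7; new y = k*4 = 1275*4/7 = 5100/7
Step 3: Decrease by 10%: 5100/7 * 90/100 = 4590/7
Final result = 4590/7

4590/7


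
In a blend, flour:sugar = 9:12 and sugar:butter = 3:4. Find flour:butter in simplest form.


Given a:b = 9:12 and b:c = 3:4
Make b consistent. Multiply first ratio by 3: a:b = 27:36
Multiply second ratio by 12: b:c = 36:48
Now b = 36 in both, so a:b:c = 27:36:48
Therefore a:c = 27:48
Simplify by GCD: a:c = 9:16

9:16


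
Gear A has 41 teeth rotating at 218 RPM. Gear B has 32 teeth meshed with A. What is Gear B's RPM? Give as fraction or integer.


Gear ratio: teeth_A * RPM_A = teeth_B * RPM_B
41 * 218 = 32 * RPM_B
8938 = 32 * RPM_B
RPM_B = 8938 / 32
RPM_B = 4469/16

4469/16


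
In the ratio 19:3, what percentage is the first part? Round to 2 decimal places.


Total parts = 19 + 3 = 22
First part fraction = 19/22
Percentage = (19/22) * 100
= 0.863636 * 100
= 86.36%

86.36


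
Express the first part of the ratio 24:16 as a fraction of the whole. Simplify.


Total parts = 24 + 16 = 40
First part fraction = 24/40
Simplify: 24/40 = 3/5

3/5


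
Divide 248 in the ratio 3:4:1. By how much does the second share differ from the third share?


Total parts = 3 + 4 + 1 = 8
Value per part = 248 / 8 = 31
Shares: 3*31=93, 4*31=124, 1*31=31
Second share = 124, third share = 31
Difference = |124 - 31| = 93

93


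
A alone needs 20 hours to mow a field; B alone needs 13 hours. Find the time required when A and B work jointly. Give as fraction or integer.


Rate of A = 1/20 job per hour
Rate of B = 1/13 job per hour
Combined rate = 1/20 + 1/13
Find common denominator: (13 + 20)/(20*13) = 33/260
Combined rate = 33/260 job per hour
Time together = 1 / (33/260) = 260/33 hours

260/33


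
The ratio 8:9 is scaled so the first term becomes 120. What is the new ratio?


Original ratio: 8:9
First term target: 120
Scale factor = 120 / 8 = 15
Multiply second term: 9 * 15 = 135
Equivalent ratio = 120:135

120:135


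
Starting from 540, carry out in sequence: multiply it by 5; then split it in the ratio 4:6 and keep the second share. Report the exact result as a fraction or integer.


Start with 540.
Step 1: Multiply by 5: 540 * 5 = 2700
Step 2: Split 4:6, second share = 2700 * 6/10 = 1620
Final result = 1620

1620


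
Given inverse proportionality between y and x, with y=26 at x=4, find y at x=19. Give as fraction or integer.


Inverse proportion: y = k/x
Find k: k = 4 * 26 = 104
Compute y at x=19: y = 104/19
y = 104/19

104/19


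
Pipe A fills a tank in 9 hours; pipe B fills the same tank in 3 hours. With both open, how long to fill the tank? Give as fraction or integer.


Rate of A = 1/9 job per hour
Rate of B = 1/3 job per hour
Combined rate = 1/9 + 1/3
Find common denominator: (3 + 9)/(9*3) = 12/27
Combined rate = 4/9 job per hour
Time together = 1 / (4/9) = 9/4 hours

9/4


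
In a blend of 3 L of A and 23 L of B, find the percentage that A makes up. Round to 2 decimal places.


Volume of A = 3 L
Volume of B = 23 L
Total volume = 3 + 23 = 26 L
Percentage of A = (3/26) * 100
= 11.54%

11.54


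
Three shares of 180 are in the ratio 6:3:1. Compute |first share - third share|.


Total parts = 6 + 3 + 1 = 10
Value per part = 180 / 10 = 18
Shares: 6*18=108, 3*18=54, 1*18=18
First share = 108, third share = 18
Difference = |108 - 18| = 90

90


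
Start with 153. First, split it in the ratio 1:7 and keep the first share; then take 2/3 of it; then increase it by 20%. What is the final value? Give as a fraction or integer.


Start with 153.
Step 1: Split 1:7, first share = 153 * 1/8 = 153/8
Step 2: Take 2/3: 153/8 * 2/3 = 51/4
Step 3: Increase by 20%: 51/4 * 120/100 = 153/10
Final result = 153/10

153/10


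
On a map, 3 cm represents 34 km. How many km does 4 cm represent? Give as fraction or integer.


Map scale: 3 cm = 34 km
Measured distance on map = 4 cm
Set up proportion: 4 * 34 / 3
= 136 / 3
= 136/3 km

136/3


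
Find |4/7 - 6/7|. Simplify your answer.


Simplify: 4/7 = 4/7 and 6/7 = 6/7
Find common denominator: LCD = 7
Convert: 4/7 and 6/7
Difference = |4 - 6|/7 = 2/7
Simplified = 2/7

2/7


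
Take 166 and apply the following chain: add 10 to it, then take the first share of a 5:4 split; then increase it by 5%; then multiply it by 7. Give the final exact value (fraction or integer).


Start with 166.
Step 1: Add 10: 166+10=176; split 5:4 first = 176*5/9 = 880/9
Step 2: Increase by 5%: 880/9 * 105/100 = 308/3
Step 3: Multiply by 7: 308/3 * 7 = 2156/3
Final result = 2156/3

2156/3


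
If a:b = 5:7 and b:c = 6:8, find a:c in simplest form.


Given a:b = 5:7 and b:c = 6:8
Make b consistent. Multiply first ratio by 6: a:b = 30:42
Multiply second ratio by 7: b:c = 42:56
Now b = 42 in both, so a:b:c = 30:42:56
Therefore a:c = 30:56
Simplify by GCD: a:c = 15:28

15:28


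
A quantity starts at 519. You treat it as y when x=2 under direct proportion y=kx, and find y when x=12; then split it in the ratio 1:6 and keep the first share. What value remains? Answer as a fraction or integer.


Start with 519.
Step 1: Direct prop: k = (519)/2; new y = k*12 = 519*12/2 = 3114
Step 2: Split 1:6, first share = 3114 * 1/7 = 3114/7
Final result = 3114/7

3114/7


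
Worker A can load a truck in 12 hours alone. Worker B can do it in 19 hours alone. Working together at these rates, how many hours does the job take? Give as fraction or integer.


Rate of A = 1/12 job per hour
Rate of B = 1/19 job per hour
Combined rate = 1/12 + 1/19
Find common denominator: (19 + 12)/(12*19) = 31/228
Combined rate = 31/228 job per hour
Time together = 1 / (31/228) = 228/31 hours

228/31


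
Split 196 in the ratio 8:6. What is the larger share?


Total parts = 8 + 6 = 14
Value per part = 196 / 14 = 14
First share = 8 * 14 = 112
Second share = 6 * 14 = 84
Larger share = 112

112


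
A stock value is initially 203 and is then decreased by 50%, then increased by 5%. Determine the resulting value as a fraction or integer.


Start: 203
Step 1: decrease by 50% => multiply by 50/100
  203 * 50/100 = 203/2
Step 2: increase by 5% => multiply by 105/100
  203/2 * 105/100 = 4263/40
Final value = 4263/40

4263/40


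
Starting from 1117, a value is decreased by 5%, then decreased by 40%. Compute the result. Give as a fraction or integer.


Start: 1117
Step 1: decrease by 5% => multiply by 95/100
  1117 * 95/100 = 21223/20
Step 2: decrease by 40% => multiply by 60/100
  21223/20 * 60/100 = 63669/100
Final value = 63669/100

63669/100


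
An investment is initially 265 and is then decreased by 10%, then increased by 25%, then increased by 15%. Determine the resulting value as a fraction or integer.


Start: 265
Step 1: decrease by 10% => multiply by 90/100
  265 * 90/100 = 477/2
Step 2: increase by 25% => multiply by 125/100
  477/2 * 125/100 = 2385/8
Step 3: increase by 15% => multiply by 115/100
  2385/8 * 115/100 = 10971/32
Final value = 10971/32

10971/32


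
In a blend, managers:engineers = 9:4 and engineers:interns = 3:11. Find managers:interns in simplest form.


Given a:b = 9:4 and b:c = 3:11
Make b consistent. Multiply first ratio by 3: a:b = 27:12
Multiply second ratio by 4: b:c = 12:44
Now b = 12 in both, so a:b:c = 27:12:44
Therefore a:c = 27:44
Simplify by GCD: a:c = 27:44

27:44


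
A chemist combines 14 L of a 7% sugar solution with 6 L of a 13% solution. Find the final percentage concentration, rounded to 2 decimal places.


Solute in mixture 1 = 7% of 14 L = 14*7/100 = 49/50 L
Solute in mixture 2 = 13% of 6 L = 6*13/100 = 39/50 L
Total solute = 49/50 + 39/50 = 44/25 L
Total volume = 14 + 6 = 20 L
Final concentration = 44/25/20 * 100 = 8.80%

8.80


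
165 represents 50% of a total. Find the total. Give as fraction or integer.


Given: 165 is 50% of the whole
Set up: 165 = 50/100 * whole
whole = 165 * 100 / 50
whole = 16500 / 50
whole = 330

330


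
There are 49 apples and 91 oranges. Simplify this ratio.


Find GCD(49, 91)
GCD = 7
Divide both by 7: 49/7 = 7, 91/7 = 13
Simplified ratio = 7:13

7:13


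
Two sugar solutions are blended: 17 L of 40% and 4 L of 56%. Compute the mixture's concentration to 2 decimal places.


Solute in mixture 1 = 40% of 17 L = 17*40/100 = 34/5 L
Solute in mixture 2 = 56% of 4 L = 4*56/100 = 56/25 L
Total solute = 34/5 + 56/25 = 226/25 L
Total volume = 17 + 4 = 21 L
Final concentration = 226/25/21 * 100 = 43.05%

43.05


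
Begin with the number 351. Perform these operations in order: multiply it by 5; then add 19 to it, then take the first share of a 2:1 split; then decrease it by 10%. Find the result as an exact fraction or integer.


Start with 351.
Step 1: Multiply by 5: 351 * 5 = 1755
Step 2: Add 19: 1755+19=1774; split 2:1 first = 1774*2/3 = 3548/3
Step 3: Decrease by 10%: 3548/3 * 90/100 = 5322/5
Final result = 5322/5

5322/5


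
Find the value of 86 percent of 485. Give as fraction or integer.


Compute 86% of 485
Convert percentage: 86% = 86/100
Multiply: 485 * 86/100
= 41710/100
= 4171/10

4171/10


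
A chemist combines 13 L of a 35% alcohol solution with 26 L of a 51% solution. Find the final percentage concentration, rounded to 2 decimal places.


Solute in mixture 1 = 35% of 13 L = 13*35/100 = 91/20 L
Solute in mixture 2 = 51% of 26 L = 26*51/100 = 663/50 L
Total solute = 91/20 + 663/50 = 1781/100 L
Total volume = 13 + 26 = 39 L
Final concentration = 1781/100/39 * 100 = 45.67%

45.67


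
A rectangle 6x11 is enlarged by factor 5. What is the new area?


Original dimensions: 6 x 11
Enlargement factor = 5
New width = 6 * 5 = 30
New height = 11 * 5 = 55
New area = 30 * 55 = 1650

1650


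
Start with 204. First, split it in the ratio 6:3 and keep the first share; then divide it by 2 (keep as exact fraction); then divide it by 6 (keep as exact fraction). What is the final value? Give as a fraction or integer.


Start with 204.
Step 1: Split 6:3, first share = 204 * 6/9 = 136
Step 2: Divide by 2: 136 / 2 = 68
Step 3: Divide by 6: 68 / 6 = 34/3
Final result = 34/3

34/3


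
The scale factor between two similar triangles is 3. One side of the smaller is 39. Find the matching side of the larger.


Similar triangles have proportional sides
Scale factor = 3
Smaller side = 39
Corresponding larger side = 39 * 3
= 117

117


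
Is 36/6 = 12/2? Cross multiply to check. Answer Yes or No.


Cross multiply to check 36/6 = 12/2
Left cross product: 36 * 2 = 72
Right cross product: 6 * 12 = 72
72 = 72
Equal, so proportions match => Yes

Yes


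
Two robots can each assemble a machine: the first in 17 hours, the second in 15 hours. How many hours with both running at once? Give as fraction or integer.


Rate of A = 1/17 job per hour
Rate of B = 1/15 job per hour
Combined rate = 1/17 + 1/15
Find common denominator: (15 + 17)/(17*15) = 32/255
Combined rate = 32/255 job per hour
Time together = 1 / (32/255) = 255/32 hours

255/32


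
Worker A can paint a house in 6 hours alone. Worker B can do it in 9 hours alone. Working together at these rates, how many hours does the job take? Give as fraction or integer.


Rate of A = 1/6 job per hour
Rate of B = 1/9 job per hour
Combined rate = 1/6 + 1/9
Find common denominator: (9 + 6)/(6*9) = 15/54
Combined rate = 5/18 job per hour
Time together = 1 / (5/18) = 18/5 hours

18/5


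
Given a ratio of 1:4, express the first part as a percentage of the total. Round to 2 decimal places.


Total parts = 1 + 4 = 5
First part fraction = 1/5
Percentage = (1/5) * 100
= 0.2 * 100
= 20.00%

20.00


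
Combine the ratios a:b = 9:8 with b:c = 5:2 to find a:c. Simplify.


Given a:b = 9:8 and b:c = 5:2
Make b consistent. Multiply first ratio by 5: a:b = 45:40
Multiply second ratio by 8: b:c = 40:16
Now b = 40 in both, so a:b:c = 45:40:16
Therefore a:c = 45:16
Simplify by GCD: a:c = 45:16

45:16


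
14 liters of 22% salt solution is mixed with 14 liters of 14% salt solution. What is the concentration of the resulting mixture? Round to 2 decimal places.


Solute in mixture 1 = 22% of 14 L = 14*22/100 = 77/25 L
Solute in mixture 2 = 14% of 14 L = 14*14/100 = 49/25 L
Total solute = 77/25 + 49/25 = 126/25 L
Total volume = 14 + 14 = 28 L
Final concentration = 126/25/28 * 100 = 18.00%

18.00


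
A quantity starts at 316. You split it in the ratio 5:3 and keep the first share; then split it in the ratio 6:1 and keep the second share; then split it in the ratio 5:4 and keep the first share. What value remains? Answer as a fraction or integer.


Start with 316.
Step 1: Split 5:3, first share = 316 * 5/8 = 395/2
Step 2: Split 6:1, second share = 395/2 * 1/7 = 395/14
Step 3: Split 5:4, first share = 395/14 * 5/9 = 1975/126
Final result = 1975/126

1975/126


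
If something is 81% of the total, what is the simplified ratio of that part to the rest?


Part = 81%, Remainder = 19%
Ratio = 81:19
GCD(81, 19) = 1
Simplify: 81:19 = 81:19

81:19


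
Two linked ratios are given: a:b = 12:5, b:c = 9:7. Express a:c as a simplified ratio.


Given a:b = 12:5 and b:c = 9:7
Make b consistent. Multiply first ratio by 9: a:b = 108:45
Multiply second ratio by 5: b:c = 45:35
Now b = 45 in both, so a:b:c = 108:45:35
Therefore a:c = 108:35
Simplify by GCD: a:c = 108:35

108:35


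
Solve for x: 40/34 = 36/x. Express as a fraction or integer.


Setting up: 40/34 = 36/x
Cross multiply: 40 * x = 34 * 36
40x = 1224
x = 1224/40
x = 153/5

153/5


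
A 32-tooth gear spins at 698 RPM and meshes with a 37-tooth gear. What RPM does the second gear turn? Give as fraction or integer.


Gear ratio: teeth_A * RPM_A = teeth_B * RPM_B
32 * 698 = 37 * RPM_B
22336 = 37 * RPM_B
RPM_B = 22336 / 37
RPM_B = 22336/37

22336/37


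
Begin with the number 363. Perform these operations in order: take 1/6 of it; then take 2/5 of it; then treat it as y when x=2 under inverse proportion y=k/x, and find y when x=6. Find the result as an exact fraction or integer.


Start with 363.
Step 1: Take 1/6: 363 * 1/6 = 121/2
Step 2: Take 2/5: 121/2 * 2/5 = 121/5
Step 3: Inverse prop: k = (121/5)*2; new y = k/6 = 121/5*2/6 = 121/15
Final result = 121/15

121/15


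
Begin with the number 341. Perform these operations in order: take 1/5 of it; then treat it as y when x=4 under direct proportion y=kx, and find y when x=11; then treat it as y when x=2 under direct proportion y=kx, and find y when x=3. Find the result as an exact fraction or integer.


Start with 341.
Step 1: Take 1/5: 341 * 1/5 = 341/5
Step 2: Direct prop: k = (341/5)/4; new y = k*11 = 341/5*11/4 = 3751/20
Step 3: Direct prop: k = (3751/20)/2; new y = k*3 = 3751/20*3/2 = 11253/40
Final result = 11253/40

11253/40


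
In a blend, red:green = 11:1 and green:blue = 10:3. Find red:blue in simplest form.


Given a:b = 11:1 and b:c = 10:3
Make b consistent. Multiply first ratio by 10: a:b = 110:10
Multiply second ratio by 1: b:c = 10:3
Now b = 10 in both, so a:b:c = 110:10:3
Therefore a:c = 110:3
Simplify by GCD: a:c = 110:3

110:3


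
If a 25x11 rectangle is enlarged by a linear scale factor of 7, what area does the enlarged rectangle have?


Original dimensions: 25 x 11
Enlargement factor = 7
New width = 25 * 7 = 175
New height = 11 * 7 = 77
New area = 175 * 77 = 13475

13475


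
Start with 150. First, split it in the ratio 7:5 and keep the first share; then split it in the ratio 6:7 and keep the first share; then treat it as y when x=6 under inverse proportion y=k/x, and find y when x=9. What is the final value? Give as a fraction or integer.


Start with 150.
Step 1: Split 7:5, first share = 150 * 7/12 = 175/2
Step 2: Split 6:7, first share = 175/2 * 6/13 = 525/13
Step 3: Inverse prop: k = (525/13)*6; new y = k/9 = 525/13*6/9 = 350/13
Final result = 350/13

350/13


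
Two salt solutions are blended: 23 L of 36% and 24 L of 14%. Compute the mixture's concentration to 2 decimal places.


Solute in mixture 1 = 36% of 23 L = 23*36/100 = 207/25 L
Solute in mixture 2 = 14% of 24 L = 24*14/100 = 84/25 L
Total solute = 207/25 + 84/25 = 291/25 L
Total volume = 23 + 24 = 47 L
Final concentration = 291/25/47 * 100 = 24.77%

24.77


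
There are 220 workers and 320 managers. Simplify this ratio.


Find GCD(220, 320)
GCD = 20
Divide both by 20: 220/20 = 11, 320/20 = 16
Simplified ratio = 11:16

11:16


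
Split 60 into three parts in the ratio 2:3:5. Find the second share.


Ratio = 2:3:5
Total parts = 2 + 3 + 5 = 10
Value per part = 60 / 10 = 6
First share = 2 * 6 = 12
Middle share = 3 * 6 = 18
Third share = 5 * 6 = 30

18


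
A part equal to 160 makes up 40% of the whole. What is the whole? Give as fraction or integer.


Given: 160 is 40% of the whole
Set up: 160 = 40/100 * whole
whole = 160 * 100 / 40
whole = 16000 / 40
whole = 400

400


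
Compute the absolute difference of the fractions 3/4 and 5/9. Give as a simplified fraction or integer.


Simplify: 3/4 = 3/4 and 5/9 = 5/9
Find common denominator: LCD = 36
Convert: 27/36 and 20/36
Difference = |27 - 20|/36 = 7/36
Simplified = 7/36

7/36


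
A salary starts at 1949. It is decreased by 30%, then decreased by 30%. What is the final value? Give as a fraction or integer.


Start: 1949
Step 1: decrease by 30% => multiply by 70/100
  1949 * 70/100 = 13643/10
Step 2: decrease by 30% => multiply by 70/100
  13643/10 * 70/100 = 95501/100
Final value = 95501/100

95501/100


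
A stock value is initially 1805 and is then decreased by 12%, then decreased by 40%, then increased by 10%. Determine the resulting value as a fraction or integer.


Start: 1805
Step 1: decrease by 12% => multiply by 88/100
  1805 * 88/100 = 7942/5
Step 2: decrease by 40% => multiply by 60/100
  7942/5 * 60/100 = 23826/25
Step 3: increase by 10% => multiply by 110/100
  23826/25 * 110/100 = 131043/125
Final value = 131043/125

131043/125


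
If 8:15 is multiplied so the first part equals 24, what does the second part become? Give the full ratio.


Original ratio: 8:15
First term target: 24
Scale factor = 24 / 8 = 3
Multiply second term: 15 * 3 = 45
Equivalent ratio = 24:45

24:45


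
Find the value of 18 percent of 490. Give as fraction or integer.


Compute 18% of 490
Convert percentage: 18% = 18/100
Multiply: 490 * 18/100
= 8820/100
= 441/5

441/5


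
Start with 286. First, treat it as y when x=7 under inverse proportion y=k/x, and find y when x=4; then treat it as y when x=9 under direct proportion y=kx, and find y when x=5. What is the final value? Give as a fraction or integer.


Start with 286.
Step 1: Inverse prop: k = (286)*7; new y = k/4 = 286*7/4 = 1001/2
Step 2: Direct prop: k = (1001/2)/9; new y = k*5 = 1001/2*5/9 = 5005/18
Final result = 5005/18

5005/18


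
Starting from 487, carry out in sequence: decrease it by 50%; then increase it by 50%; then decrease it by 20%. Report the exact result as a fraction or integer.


Start with 487.
Step 1: Decrease by 50%: 487 * 50/100 = 487/2
Step 2: Increase by 50%: 487/2 * 150/100 = 1461/4
Step 3: Decrease by 20%: 1461/4 * 80/100 = 1461/5
Final result = 1461/5

1461/5


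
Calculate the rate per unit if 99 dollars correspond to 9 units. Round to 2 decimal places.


Total dollars = 99
Number of units = 9
Unit rate = 99 / 9
= 11 dollars per unit

11


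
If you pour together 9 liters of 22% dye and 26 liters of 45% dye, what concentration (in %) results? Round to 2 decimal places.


Solute in mixture 1 = 22% of 9 L = 9*22/100 = 99/50 L
Solute in mixture 2 = 45% of 26 L = 26*45/100 = 117/10 L
Total solute = 99/50 + 117/10 = 342/25 L
Total volume = 9 + 26 = 35 L
Final concentration = 342/25/35 * 100 = 39.09%

39.09


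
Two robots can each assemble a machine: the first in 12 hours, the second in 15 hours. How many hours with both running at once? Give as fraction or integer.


Rate of A = 1/12 job per hour
Rate of B = 1/15 job per hour
Combined rate = 1/12 + 1/15
Find common denominator: (15 + 12)/(12*15) = 27/180
Combined rate = 3/20 job per hour
Time together = 1 / (3/20) = 20/3 hours

20/3


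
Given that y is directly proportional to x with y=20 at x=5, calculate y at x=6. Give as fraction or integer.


Direct proportion: y = kx
Find k: k = 20/5 = 4
Compute y at x=6: y = 4 * 6
y = 24

24


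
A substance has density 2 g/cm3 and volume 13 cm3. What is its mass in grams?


Using mass = density * volume
Density = 2 g/cm3
Volume = 13 cm3
Mass = 2 * 13
= 26 g

26


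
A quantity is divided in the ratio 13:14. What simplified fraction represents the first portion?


Total parts = 13 + 14 = 27
First part fraction = 13/27
Simplify: 13/27 = 13/27

13/27


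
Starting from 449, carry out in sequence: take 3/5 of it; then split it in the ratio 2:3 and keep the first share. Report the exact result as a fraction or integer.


Start with 449.
Step 1: Take 3/5: 449 * 3/5 = 1347/5
Step 2: Split 2:3, first share = 1347/5 * 2/5 = 2694/25
Final result = 2694/25

2694/25


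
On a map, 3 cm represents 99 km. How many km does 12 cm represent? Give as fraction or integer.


Map scale: 3 cm = 99 km
Measured distance on map = 12 cm
Set up proportion: 12 * 99 / 3
= 1188 / 3
= 396 km

396


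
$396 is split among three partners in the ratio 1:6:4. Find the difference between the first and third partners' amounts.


Total parts = 1 + 6 + 4 = 11
Value per part = 396 / 11 = 36
Shares: 1*36=36, 6*36=216, 4*36=144
First share = 36, third share = 144
Difference = |36 - 144| = 108

108


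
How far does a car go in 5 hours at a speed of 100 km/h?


Using distance = speed * time
Speed = 100 km/h
Time = 5 hours
Distance = 100 * 5
= 500 km

500


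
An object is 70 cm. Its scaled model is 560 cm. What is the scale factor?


Original length = 70 cm
Scaled length = 560 cm
Scale factor = 560 / 70
= 8

8


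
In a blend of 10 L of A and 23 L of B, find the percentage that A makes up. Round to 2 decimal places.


Volume of A = 10 L
Volume of B = 23 L
Total volume = 10 + 23 = 33 L
Percentage of A = (10/33) * 100
= 30.30%

30.30


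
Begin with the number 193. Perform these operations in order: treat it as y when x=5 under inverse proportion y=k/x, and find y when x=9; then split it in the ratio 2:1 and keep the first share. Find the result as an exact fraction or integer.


Start with 193.
Step 1: Inverse prop: k = (193)*5; new y = k/9 = 193*5/9 = 965/9
Step 2: Split 2:1, first share = 965/9 * 2/3 = 1930/27
Final result = 1930/27

1930/27


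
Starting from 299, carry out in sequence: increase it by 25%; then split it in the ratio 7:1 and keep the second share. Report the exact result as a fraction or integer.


Start with 299.
Step 1: Increase by 25%: 299 * 125/100 = 1495/4
Step 2: Split 7:1, second share = 1495/4 * 1/8 = 1495/32
Final result = 1495/32

1495/32


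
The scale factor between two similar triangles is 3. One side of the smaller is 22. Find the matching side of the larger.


Similar triangles have proportional sides
Scale factor = 3
Smaller side = 22
Corresponding larger side = 22 * 3
= 66

66


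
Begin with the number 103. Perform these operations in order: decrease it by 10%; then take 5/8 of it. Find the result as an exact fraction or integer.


Start with 103.
Step 1: Decrease by 10%: 103 * 90/100 = 927/10
Step 2: Take 5/8: 927/10 * 5/8 = 927/16
Final result = 927/16

927/16


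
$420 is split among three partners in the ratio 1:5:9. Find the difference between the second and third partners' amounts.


Total parts = 1 + 5 + 9 = 15
Value per part = 420 / 15 = 28
Shares: 1*28=28, 5*28=140, 9*28=252
Second share = 140, third share = 252
Difference = |140 - 252| = 112

112


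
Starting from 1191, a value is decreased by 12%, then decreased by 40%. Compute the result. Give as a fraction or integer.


Start: 1191
Step 1: decrease by 12% => multiply by 88/100
  1191 * 88/100 = 26202/25
Step 2: decrease by 40% => multiply by 60/100
  26202/25 * 60/100 = 78606/125
Final value = 78606/125

78606/125


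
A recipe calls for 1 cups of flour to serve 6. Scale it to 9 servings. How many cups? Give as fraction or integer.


Original: 1 cups for 6 servings
Target servings = 9
Scaling factor = 9/6
New amount = 1 * 9/6
= 9/6
= 3/2 cups

3/2


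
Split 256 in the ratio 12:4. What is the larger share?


Total parts = 12 + 4 = 16
Value per part = 256 / 16 = 16
First share = 12 * 16 = 192
Second share = 4 * 16 = 64
Larger share = 192

192


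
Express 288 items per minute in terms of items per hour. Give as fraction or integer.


Converting from per minute to per hour
Rate = 288 items per minute
Multiply by 60: 288 * 60
= 17280 items per hour

17280


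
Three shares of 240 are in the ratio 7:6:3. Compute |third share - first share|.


Total parts = 7 + 6 + 3 = 16
Value per part = 240 / 16 = 15
Shares: 7*15=105, 6*15=90, 3*15=45
Third share = 45, first share = 105
Difference = |45 - 105| = 60

60


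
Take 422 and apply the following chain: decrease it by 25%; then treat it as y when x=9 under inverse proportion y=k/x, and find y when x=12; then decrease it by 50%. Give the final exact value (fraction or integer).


Start with 422.
Step 1: Decrease by 25%: 422 * 75/100 = 633/2
Step 2: Inverse prop: k = (633/2)*9; new y = k/12 = 633/2*9/12 = 1899/8
Step 3: Decrease by 50%: 1899/8 * 50/100 = 1899/16
Final result = 1899/16

1899/16


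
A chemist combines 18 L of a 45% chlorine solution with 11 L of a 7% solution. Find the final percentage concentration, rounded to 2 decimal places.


Solute in mixture 1 = 45% of 18 L = 18*45/100 = 81/10 L
Solute in mixture 2 = 7% of 11 L = 11*7/100 = 77/100 L
Total solute = 81/10 + 77/100 = 887/100 L
Total volume = 18 + 11 = 29 L
Final concentration = 887/100/29 * 100 = 30.59%

30.59


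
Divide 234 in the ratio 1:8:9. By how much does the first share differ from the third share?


Total parts = 1 + 8 + 9 = 18
Value per part = 234 / 18 = 13
Shares: 1*13=13, 8*13=104, 9*13=117
First share = 13, third share = 117
Difference = |13 - 117| = 104

104


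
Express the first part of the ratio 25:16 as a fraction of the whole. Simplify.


Total parts = 25 + 16 = 41
First part fraction = 25/41
Simplify: 25/41 = 25/41

25/41


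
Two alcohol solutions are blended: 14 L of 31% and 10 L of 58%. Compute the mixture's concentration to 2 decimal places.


Solute in mixture 1 = 31% of 14 L = 14*31/100 = 217/50 L
Solute in mixture 2 = 58% of 10 L = 10*58/100 = 29/5 L
Total solute = 217/50 + 29/5 = 507/50 L
Total volume = 14 + 10 = 24 L
Final concentration = 507/50/24 * 100 = 42.25%

42.25


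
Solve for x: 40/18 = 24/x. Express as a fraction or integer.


Setting up: 40/18 = 24/x
Cross multiply: 40 * x = 18 * 24
40x = 432
x = 432/40
x = 54/5

54/5


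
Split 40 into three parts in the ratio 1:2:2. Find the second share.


Ratio = 1:2:2
Total parts = 1 + 2 + 2 = 5
Value per part = 40 / 5 = 8
First share = 1 * 8 = 8
Middle share = 2 * 8 = 16
Third share = 2 * 8 = 16

16


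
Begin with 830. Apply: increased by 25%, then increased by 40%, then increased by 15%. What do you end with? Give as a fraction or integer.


Start: 830
Step 1: increase by 25% => multiply by 125/100
  830 * 125/100 = 2075/2
Step 2: increase by 40% => multiply by 140/100
  2075/2 * 140/100 = 2905/2
Step 3: increase by 15% => multiply by 115/100
  2905/2 * 115/100 = 13363/8
Final value = 13363/8

13363/8


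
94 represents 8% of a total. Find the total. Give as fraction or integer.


Given: 94 is 8% of the whole
Set up: 94 = 8/100 * whole
whole = 94 * 100 / 8
whole = 9400 / 8
whole = 1175

1175


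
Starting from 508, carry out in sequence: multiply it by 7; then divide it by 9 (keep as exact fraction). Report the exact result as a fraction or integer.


Start with 508.
Step 1: Multiply by 7: 508 * 7 = 3556
Step 2: Divide by 9: 3556 / 9 = 3556/9
Final result = 3556/9

3556/9


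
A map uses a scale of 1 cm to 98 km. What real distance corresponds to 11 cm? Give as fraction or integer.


Map scale: 1 cm = 98 km
Measured distance on map = 11 cm
Set up proportion: 11 * 98 / 1
= 1078 / 1
= 1078 km

1078


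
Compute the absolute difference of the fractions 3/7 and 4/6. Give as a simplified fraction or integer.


Simplify: 3/7 = 3/7 and 4/6 = 2/3
Find common denominator: LCD = 21
Convert: 9/21 and 14/21
Difference = |9 - 14|/21 = 5/21
Simplified = 5/21

5/21
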